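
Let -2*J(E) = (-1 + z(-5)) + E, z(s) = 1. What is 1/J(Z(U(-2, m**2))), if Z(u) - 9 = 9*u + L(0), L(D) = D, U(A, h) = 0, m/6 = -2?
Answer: -2/9 ≈ -0.22222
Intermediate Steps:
m = -12 (m = 6*(-2) = -12)
Z(u) = 9 + 9*u (Z(u) = 9 + (9*u + 0) = 9 + 9*u)
J(E) = -E/2 (J(E) = -((-1 + 1) + E)/2 = -(0 + E)/2 = -E/2)
1/J(Z(U(-2, m**2))) = 1/(-(9 + 9*0)/2) = 1/(-(9 + 0)/2) = 1/(-1/2*9) = 1/(-9/2) = -2/9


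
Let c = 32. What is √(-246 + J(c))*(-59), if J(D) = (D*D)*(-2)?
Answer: -59*I*√2294 ≈ -2825.8*I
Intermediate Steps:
J(D) = -2*D² (J(D) = D²*(-2) = -2*D²)
√(-246 + J(c))*(-59) = √(-246 - 2*32²)*(-59) = √(-246 - 2*1024)*(-59) = √(-246 - 2048)*(-59) = √(-2294)*(-59) = (I*√2294)*(-59) = -59*I*√2294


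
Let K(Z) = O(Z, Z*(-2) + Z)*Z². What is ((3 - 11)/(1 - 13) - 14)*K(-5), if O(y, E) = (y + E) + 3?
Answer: -1000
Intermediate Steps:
O(y, E) = 3 + E + y (O(y, E) = (E + y) + 3 = 3 + E + y)
K(Z) = 3*Z² (K(Z) = (3 + (Z*(-2) + Z) + Z)*Z² = (3 + (-2*Z + Z) + Z)*Z² = (3 - Z + Z)*Z² = 3*Z²)
((3 - 11)/(1 - 13) - 14)*K(-5) = ((3 - 11)/(1 - 13) - 14)*(3*(-5)²) = (-8/(-12) - 14)*(3*25) = (-8*(-1/12) - 14)*75 = (⅔ - 14)*75 = -40/3*75 = -1000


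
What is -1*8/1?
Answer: -8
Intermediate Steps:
-1*8/1 = -8*1 = -8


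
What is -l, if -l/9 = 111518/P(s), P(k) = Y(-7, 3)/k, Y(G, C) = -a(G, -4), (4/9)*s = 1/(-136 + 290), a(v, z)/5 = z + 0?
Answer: 410589/560 ≈ 733.19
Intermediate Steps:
a(v, z) = 5*z (a(v, z) = 5*(z + 0) = 5*z)
s = 9/616 (s = 9/(4*(-136 + 290)) = (9/4)/154 = (9/4)*(1/154) = 9/616 ≈ 0.014610)
Y(G, C) = 20 (Y(G, C) = -5*(-4) = -1*(-20) = 20)
P(k) = 20/k
l = -410589/560 (l = -1003662/(20/(9/616)) = -1003662/(20*(616/9)) = -1003662/12320/9 = -1003662*9/12320 = -9*45621/560 = -410589/560 ≈ -733.19)
-l = -1*(-410589/560) = 410589/560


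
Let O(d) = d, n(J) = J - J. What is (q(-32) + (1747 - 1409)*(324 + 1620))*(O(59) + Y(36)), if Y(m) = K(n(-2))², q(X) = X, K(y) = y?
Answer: 38765360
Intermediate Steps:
n(J) = 0
Y(m) = 0 (Y(m) = 0² = 0)
(q(-32) + (1747 - 1409)*(324 + 1620))*(O(59) + Y(36)) = (-32 + (1747 - 1409)*(324 + 1620))*(59 + 0) = (-32 + 338*1944)*59 = (-32 + 657072)*59 = 657040*59 = 38765360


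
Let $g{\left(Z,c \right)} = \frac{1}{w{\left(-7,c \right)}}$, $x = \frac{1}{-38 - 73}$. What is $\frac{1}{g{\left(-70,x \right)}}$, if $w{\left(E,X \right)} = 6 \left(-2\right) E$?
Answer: $84$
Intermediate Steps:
$x = - \frac{1}{111}$ ($x = \frac{1}{-111} = - \frac{1}{111} \approx -0.009009$)
$w{\left(E,X \right)} = - 12 E$
$g{\left(Z,c \right)} = \frac{1}{84}$ ($g{\left(Z,c \right)} = \frac{1}{\left(-12\right) \left(-7\right)} = \frac{1}{84}$)
$\frac{1}{g{\left(-70,x \right)}} = \frac{1}{\frac{1}{84}} = 84$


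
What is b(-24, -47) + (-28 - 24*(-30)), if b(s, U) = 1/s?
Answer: 16607/24 ≈ 691.96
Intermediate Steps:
b(-24, -47) + (-28 - 24*(-30)) = 1/(-24) + (-28 - 24*(-30)) = -1/24 + (-28 + 720) = -1/24 + 692 = 16607/24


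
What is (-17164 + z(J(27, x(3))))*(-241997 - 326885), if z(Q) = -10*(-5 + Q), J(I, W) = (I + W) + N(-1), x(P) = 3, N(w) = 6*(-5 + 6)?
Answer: 9940644068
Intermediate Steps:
N(w) = 6 (N(w) = 6*1 = 6)
J(I, W) = 6 + I + W (J(I, W) = (I + W) + 6 = 6 + I + W)
z(Q) = 50 - 10*Q
(-17164 + z(J(27, x(3))))*(-241997 - 326885) = (-17164 + (50 - 10*(6 + 27 + 3)))*(-241997 - 326885) = (-17164 + (50 - 10*36))*(-568882) = (-17164 + (50 - 360))*(-568882) = (-17164 - 310)*(-568882) = -17474*(-568882) = 9940644068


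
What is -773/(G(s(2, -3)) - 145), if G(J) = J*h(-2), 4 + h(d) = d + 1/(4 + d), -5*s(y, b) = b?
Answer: 7730/1483 ≈ 5.2124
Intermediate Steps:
s(y, b) = -b/5
h(d) = -4 + d + 1/(4 + d) (h(d) = -4 + (d + 1/(4 + d)) = -4 + d + 1/(4 + d))
G(J) = -11*J/2 (G(J) = J*((-15 + (-2)²)/(4 - 2)) = J*((-15 + 4)/2) = J*((½)*(-11)) = J*(-11/2) = -11*J/2)
-773/(G(s(2, -3)) - 145) = -773/(-(-11)*(-3)/10 - 145) = -773/(-11/2*⅗ - 145) = -773/(-33/10 - 145) = -773/(-1483/10) = -773*(-10/1483) = 7730/1483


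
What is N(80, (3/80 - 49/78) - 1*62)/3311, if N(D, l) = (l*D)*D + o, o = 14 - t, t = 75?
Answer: -15625019/129129 ≈ -121.00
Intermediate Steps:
o = -61 (o = 14 - 1*75 = 14 - 75 = -61)
N(D, l) = -61 + l*D**2 (N(D, l) = (l*D)*D - 61 = (D*l)*D - 61 = l*D**2 - 61 = -61 + l*D**2)
N(80, (3/80 - 49/78) - 1*62)/3311 = (-61 + ((3/80 - 49/78) - 1*62)*80**2)/3311 = (-61 + ((3*(1/80) - 49*1/78) - 62)*6400)*(1/3311) = (-61 + ((3/80 - 49/78) - 62)*6400)*(1/3311) = (-61 + (-1843/3120 - 62)*6400)*(1/3311) = (-61 - 195283/3120*6400)*(1/3311) = (-61 - 15622640/39)*(1/3311) = -15625019/39*1/3311 = -15625019/129129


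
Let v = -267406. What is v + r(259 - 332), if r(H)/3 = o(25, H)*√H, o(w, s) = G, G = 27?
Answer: -267406 + 81*I*√73 ≈ -2.6741e+5 + 692.06*I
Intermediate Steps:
o(w, s) = 27
r(H) = 81*√H (r(H) = 3*(27*√H) = 81*√H)
v + r(259 - 332) = -267406 + 81*√(259 - 332) = -267406 + 81*√(-73) = -267406 + 81*(I*√73) = -267406 + 81*I*√73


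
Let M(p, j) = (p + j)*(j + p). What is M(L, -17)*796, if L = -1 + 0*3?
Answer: 257904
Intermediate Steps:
L = -1 (L = -1 + 0 = -1)
M(p, j) = (j + p)² (M(p, j) = (j + p)*(j + p) = (j + p)²)
M(L, -17)*796 = (-17 - 1)²*796 = (-18)²*796 = 324*796 = 257904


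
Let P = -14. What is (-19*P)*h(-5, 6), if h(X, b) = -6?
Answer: -1596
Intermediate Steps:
(-19*P)*h(-5, 6) = -19*(-14)*(-6) = 266*(-6) = -1596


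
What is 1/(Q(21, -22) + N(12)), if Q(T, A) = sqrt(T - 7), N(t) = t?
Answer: 6/65 - sqrt(14)/130 ≈ 0.063526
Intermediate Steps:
Q(T, A) = sqrt(-7 + T)
1/(Q(21, -22) + N(12)) = 1/(sqrt(-7 + 21) + 12) = 1/(sqrt(14) + 12) = 1/(12 + sqrt(14))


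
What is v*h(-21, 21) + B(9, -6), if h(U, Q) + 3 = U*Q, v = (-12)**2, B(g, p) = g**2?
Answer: -63855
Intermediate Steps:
v = 144
h(U, Q) = -3 + Q*U (h(U, Q) = -3 + U*Q = -3 + Q*U)
v*h(-21, 21) + B(9, -6) = 144*(-3 + 21*(-21)) + 9**2 = 144*(-3 - 441) + 81 = 144*(-444) + 81 = -63936 + 81 = -63855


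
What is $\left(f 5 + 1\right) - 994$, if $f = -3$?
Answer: $-1008$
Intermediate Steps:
$\left(f 5 + 1\right) - 994 = \left(\left(-3\right) 5 + 1\right) - 994 = \left(-15 + 1\right) - 994 = -14 - 994 = -1008$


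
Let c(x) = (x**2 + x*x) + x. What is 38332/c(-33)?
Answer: 38332/2145 ≈ 17.870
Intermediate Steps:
c(x) = x + 2*x**2 (c(x) = (x**2 + x**2) + x = 2*x**2 + x = x + 2*x**2)
38332/c(-33) = 38332/((-33*(1 + 2*(-33)))) = 38332/((-33*(1 - 66))) = 38332/((-33*(-65))) = 38332/2145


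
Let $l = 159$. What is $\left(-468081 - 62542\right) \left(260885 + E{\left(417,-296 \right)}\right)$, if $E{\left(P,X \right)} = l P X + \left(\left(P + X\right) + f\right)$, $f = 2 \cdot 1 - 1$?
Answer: $10275345126263$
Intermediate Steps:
$f = 1$ ($f = 2 - 1 = 1$)
$E{\left(P,X \right)} = 1 + P + X + 159 P X$ ($E{\left(P,X \right)} = 159 P X + \left(\left(P + X\right) + 1\right) = 159 P X + \left(1 + P + X\right) = 1 + P + X + 159 P X$)
$\left(-468081 - 62542\right) \left(260885 + E{\left(417,-296 \right)}\right) = \left(-468081 - 62542\right) \left(260885 + \left(1 + 417 - 296 + 159 \cdot 417 \left(-296\right)\right)\right) = - 530623 \left(260885 + \left(1 + 417 - 296 - 19625688\right)\right) = - 530623 \left(260885 - 19625566\right) = \left(-530623\right) \left(-19364681\right) = 10275345126263$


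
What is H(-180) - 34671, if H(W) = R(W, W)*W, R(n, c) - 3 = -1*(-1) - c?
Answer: -67791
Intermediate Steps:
R(n, c) = 4 - c (R(n, c) = 3 + (-1*(-1) - c) = 3 + (1 - c) = 4 - c)
H(W) = W*(4 - W) (H(W) = (4 - W)*W = W*(4 - W))
H(-180) - 34671 = -180*(4 - 1*(-180)) - 34671 = -180*(4 + 180) - 34671 = -180*184 - 34671 = -33120 - 34671 = -67791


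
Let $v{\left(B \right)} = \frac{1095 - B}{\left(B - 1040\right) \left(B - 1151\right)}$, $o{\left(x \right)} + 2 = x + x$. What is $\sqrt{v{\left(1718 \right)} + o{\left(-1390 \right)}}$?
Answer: $\frac{i \sqrt{103586172270}}{6102} \approx 52.745 i$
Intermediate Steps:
$o{\left(x \right)} = -2 + 2 x$ ($o{\left(x \right)} = -2 + \left(x + x\right) = -2 + 2 x$)
$v{\left(B \right)} = \frac{1095 - B}{\left(-1151 + B\right) \left(-1040 + B\right)}$ ($v{\left(B \right)} = \frac{1095 - B}{\left(-1040 + B\right) \left(-1151 + B\right)} = \frac{1095 - B}{\left(-1151 + B\right) \left(-1040 + B\right)}$)
$\sqrt{v{\left(1718 \right)} + o{\left(-1390 \right)}} = \sqrt{\frac{1095 - 1718}{1197040 + 1718^{2} - 3764138} + \left(-2 + 2 \left(-1390\right)\right)} = \sqrt{\frac{1095 - 1718}{1197040 + 2951524 - 3764138} - 2782} = \sqrt{\frac{1}{384426} \left(-623\right) - 2782} = \sqrt{- \frac{89}{54918} - 2782} = \sqrt{- \frac{152781965}{54918}} = \frac{i \sqrt{103586172270}}{6102}$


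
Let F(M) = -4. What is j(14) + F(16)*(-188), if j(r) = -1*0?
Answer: 752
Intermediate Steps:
j(r) = 0
j(14) + F(16)*(-188) = 0 - 4*(-188) = 0 + 752 = 752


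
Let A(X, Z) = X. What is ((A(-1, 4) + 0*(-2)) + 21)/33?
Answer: 20/33 ≈ 0.60606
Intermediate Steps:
((A(-1, 4) + 0*(-2)) + 21)/33 = ((-1 + 0*(-2)) + 21)/33 = ((-1 + 0) + 21)/33 = (-1 + 21)/33 = (1/33)*20 = 20/33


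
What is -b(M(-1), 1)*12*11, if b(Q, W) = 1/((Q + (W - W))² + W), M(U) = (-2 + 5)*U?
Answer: -66/5 ≈ -13.200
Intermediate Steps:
M(U) = 3*U
b(Q, W) = 1/(W + Q²) (b(Q, W) = 1/((Q + 0)² + W) = 1/(Q² + W) = 1/(W + Q²))
-b(M(-1), 1)*12*11 = -12/(1 + (3*(-1))²)*11 = -12/(1 + (-3)²)*11 = -12/(1 + 9)*11 = -12/10*11 = -(⅒)*12*11 = -6*11/5 = -1*66/5 = -66/5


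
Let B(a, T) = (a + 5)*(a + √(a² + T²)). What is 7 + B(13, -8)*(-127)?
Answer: -29711 - 2286*√233 ≈ -64605.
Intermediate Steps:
B(a, T) = (5 + a)*(a + √(T² + a²))
7 + B(13, -8)*(-127) = 7 + (13² + 5*13 + 5*√((-8)² + 13²) + 13*√((-8)² + 13²))*(-127) = 7 + (169 + 65 + 5*√(64 + 169) + 13*√(64 + 169))*(-127) = 7 + (169 + 65 + 5*√233 + 13*√233)*(-127) = 7 + (234 + 18*√233)*(-127) = 7 + (-29718 - 2286*√233) = -29711 - 2286*√233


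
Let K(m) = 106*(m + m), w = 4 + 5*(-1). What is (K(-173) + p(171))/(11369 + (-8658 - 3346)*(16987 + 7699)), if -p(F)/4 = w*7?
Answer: 4072/32924375 ≈ 0.00012368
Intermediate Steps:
w = -1 (w = 4 - 5 = -1)
K(m) = 212*m (K(m) = 106*(2*m) = 212*m)
p(F) = 28 (p(F) = -(-4)*7 = -4*(-7) = 28)
(K(-173) + p(171))/(11369 + (-8658 - 3346)*(16987 + 7699)) = (212*(-173) + 28)/(11369 + (-8658 - 3346)*(16987 + 7699)) = (-36676 + 28)/(11369 - 12004*24686) = -36648/(11369 - 296330744) = -36648/(-296319375) = -36648*(-1/296319375) = 4072/32924375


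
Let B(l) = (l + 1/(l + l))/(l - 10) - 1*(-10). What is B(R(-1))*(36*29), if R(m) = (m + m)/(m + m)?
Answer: 10266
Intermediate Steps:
R(m) = 1 (R(m) = (2*m)/((2*m)) = (2*m)*(1/(2*m)) = 1)
B(l) = 10 + (l + 1/(2*l))/(-10 + l) (B(l) = (l + 1/(2*l))/(-10 + l) + 10 = 10 + (l + 1/(2*l))/(-10 + l))
B(R(-1))*(36*29) = ((½)*(1 - 200*1 + 22*1²)/(1*(-10 + 1)))*(36*29) = ((½)*1*(1 - 200 + 22*1)/(-9))*1044 = ((½)*1*(-⅑)*(1 - 200 + 22))*1044 = ((½)*1*(-⅑)*(-177))*1044 = (59/6)*1044 = 10266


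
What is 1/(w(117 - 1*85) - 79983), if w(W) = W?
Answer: -1/79951 ≈ -1.2508e-5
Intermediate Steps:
1/(w(117 - 1*85) - 79983) = 1/((117 - 1*85) - 79983) = 1/((117 - 85) - 79983) = 1/(32 - 79983) = 1/(-79951) = -1/79951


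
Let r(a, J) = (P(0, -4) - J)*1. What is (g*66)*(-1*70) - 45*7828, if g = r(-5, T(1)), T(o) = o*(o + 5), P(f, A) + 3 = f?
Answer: -310680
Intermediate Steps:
P(f, A) = -3 + f
T(o) = o*(5 + o)
r(a, J) = -3 - J (r(a, J) = ((-3 + 0) - J)*1 = (-3 - J)*1 = -3 - J)
g = -9 (g = -3 - (5 + 1) = -3 - 6 = -9)
(g*66)*(-1*70) - 45*7828 = (-9*66)*(-1*70) - 45*7828 = -594*(-70) - 352260 = 41580 - 352260 = -310680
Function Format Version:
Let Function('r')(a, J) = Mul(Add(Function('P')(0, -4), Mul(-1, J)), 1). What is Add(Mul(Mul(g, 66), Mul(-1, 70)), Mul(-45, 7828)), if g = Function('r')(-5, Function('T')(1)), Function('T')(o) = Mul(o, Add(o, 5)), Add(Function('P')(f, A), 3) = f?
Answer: -310680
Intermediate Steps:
Function('P')(f, A) = Add(-3, f)
Function('T')(o) = Mul(o, Add(5, o))
Function('r')(a, J) = Add(-3, Mul(-1, J)) (Function('r')(a, J) = Mul(Add(Add(-3, 0), Mul(-1, J)), 1) = Mul(Add(-3, Mul(-1, J)), 1) = Add(-3, Mul(-1, J)))
g = -9 (g = Add(-3, Mul(-1, Mul(1, Add(5, 1)))) = Add(-3, Mul(-1, Mul(1, 6))) = Add(-3, Mul(-1, 6)) = Add(-3, -6) = -9)
Add(Mul(Mul(g, 66), Mul(-1, 70)), Mul(-45, 7828)) = Add(Mul(Mul(-9, 66), Mul(-1, 70)), Mul(-45, 7828)) = Add(Mul(-594, -70), -352260) = Add(41580, -352260) = -310680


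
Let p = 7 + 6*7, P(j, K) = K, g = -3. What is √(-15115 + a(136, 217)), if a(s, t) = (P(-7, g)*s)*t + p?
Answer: I*√103602 ≈ 321.87*I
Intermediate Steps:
p = 49 (p = 7 + 42 = 49)
a(s, t) = 49 - 3*s*t (a(s, t) = (-3*s)*t + 49 = -3*s*t + 49 = 49 - 3*s*t)
√(-15115 + a(136, 217)) = √(-15115 + (49 - 3*136*217)) = √(-15115 + (49 - 88536)) = √(-15115 - 88487) = √(-103602) = I*√103602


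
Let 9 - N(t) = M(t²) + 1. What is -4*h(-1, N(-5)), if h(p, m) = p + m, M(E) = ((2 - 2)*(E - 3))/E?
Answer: -28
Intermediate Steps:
M(E) = 0 (M(E) = (0*(-3 + E))/E = 0/E = 0)
N(t) = 8 (N(t) = 9 - (0 + 1) = 9 - 1*1 = 9 - 1 = 8)
h(p, m) = m + p
-4*h(-1, N(-5)) = -4*(8 - 1) = -4*7 = -28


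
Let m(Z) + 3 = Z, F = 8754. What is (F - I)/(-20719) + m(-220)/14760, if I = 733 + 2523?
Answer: -85770817/305812440 ≈ -0.28047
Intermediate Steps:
m(Z) = -3 + Z
I = 3256
(F - I)/(-20719) + m(-220)/14760 = (8754 - 1*3256)/(-20719) + (-3 - 220)/14760 = (8754 - 3256)*(-1/20719) - 223*1/14760 = 5498*(-1/20719) - 223/14760 = -5498/20719 - 223/14760 = -85770817/305812440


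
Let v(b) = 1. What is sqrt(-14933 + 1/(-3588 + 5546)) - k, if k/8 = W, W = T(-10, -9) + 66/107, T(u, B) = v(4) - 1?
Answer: -528/107 + 9*I*sqrt(706785134)/1958 ≈ -4.9346 + 122.2*I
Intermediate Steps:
T(u, B) = 0 (T(u, B) = 1 - 1 = 0)
W = 66/107 (W = 0 + 66/107 = 66/107 ≈ 0.61682)
k = 528/107 (k = 8*(66/107) = 528/107 ≈ 4.9346)
sqrt(-14933 + 1/(-3588 + 5546)) - k = sqrt(-14933 + 1/(-3588 + 5546)) - 1*528/107 = sqrt(-14933 + 1/1958) - 528/107 = sqrt(-29238813/1958) - 528/107 = 9*I*sqrt(706785134)/1958 - 528/107 = -528/107 + 9*I*sqrt(706785134)/1958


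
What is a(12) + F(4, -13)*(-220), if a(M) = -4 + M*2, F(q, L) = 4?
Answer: -860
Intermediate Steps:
a(M) = -4 + 2*M
a(12) + F(4, -13)*(-220) = (-4 + 2*12) + 4*(-220) = (-4 + 24) - 880 = 20 - 880 = -860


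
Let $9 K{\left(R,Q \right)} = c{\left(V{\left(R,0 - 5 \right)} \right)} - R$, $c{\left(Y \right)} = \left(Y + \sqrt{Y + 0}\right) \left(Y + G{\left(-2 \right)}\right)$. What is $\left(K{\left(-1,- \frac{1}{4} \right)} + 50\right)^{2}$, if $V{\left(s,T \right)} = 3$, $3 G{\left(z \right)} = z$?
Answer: $\frac{629341}{243} + \frac{6412 \sqrt{3}}{243} \approx 2635.6$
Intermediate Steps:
$G{\left(z \right)} = \frac{z}{3}$
$c{\left(Y \right)} = \left(- \frac{2}{3} + Y\right) \left(Y + \sqrt{Y}\right)$ ($c{\left(Y \right)} = \left(Y + \sqrt{Y + 0}\right) \left(Y + \frac{1}{3} \left(-2\right)\right) = \left(Y + \sqrt{Y}\right) \left(Y - \frac{2}{3}\right) = \left(Y + \sqrt{Y}\right) \left(- \frac{2}{3} + Y\right) = \left(- \frac{2}{3} + Y\right) \left(Y + \sqrt{Y}\right)$)
$K{\left(R,Q \right)} = \frac{7}{9} - \frac{R}{9} + \frac{7 \sqrt{3}}{27}$ ($K{\left(R,Q \right)} = \frac{\left(3^{2} + 3^{\frac{3}{2}} - 2 - \frac{2 \sqrt{3}}{3}\right) - R}{9} = \frac{\left(9 + 3 \sqrt{3} - 2 - \frac{2 \sqrt{3}}{3}\right) - R}{9} = \frac{\left(7 + \frac{7 \sqrt{3}}{3}\right) - R}{9} = \frac{7 - R + \frac{7 \sqrt{3}}{3}}{9} = \frac{7}{9} - \frac{R}{9} + \frac{7 \sqrt{3}}{27}$)
$\left(K{\left(-1,- \frac{1}{4} \right)} + 50\right)^{2} = \left(\left(\frac{7}{9} - - \frac{1}{9} + \frac{7 \sqrt{3}}{27}\right) + 50\right)^{2} = \left(\left(\frac{7}{9} + \frac{1}{9} + \frac{7 \sqrt{3}}{27}\right) + 50\right)^{2} = \left(\left(\frac{8}{9} + \frac{7 \sqrt{3}}{27}\right) + 50\right)^{2} = \left(\frac{458}{9} + \frac{7 \sqrt{3}}{27}\right)^{2}$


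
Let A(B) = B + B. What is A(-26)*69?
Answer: -3588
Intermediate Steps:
A(B) = 2*B
A(-26)*69 = (2*(-26))*69 = -52*69 = -3588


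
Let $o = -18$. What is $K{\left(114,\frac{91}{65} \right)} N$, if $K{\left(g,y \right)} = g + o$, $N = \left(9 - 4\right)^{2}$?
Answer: $2400$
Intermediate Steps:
$N = 25$ ($N = 5^{2} = 25$)
$K{\left(g,y \right)} = -18 + g$ ($K{\left(g,y \right)} = g - 18 = -18 + g$)
$K{\left(114,\frac{91}{65} \right)} N = \left(-18 + 114\right) 25 = 96 \cdot 25 = 2400$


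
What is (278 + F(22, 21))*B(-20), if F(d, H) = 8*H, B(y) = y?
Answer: -8920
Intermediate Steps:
(278 + F(22, 21))*B(-20) = (278 + 8*21)*(-20) = (278 + 168)*(-20) = 446*(-20) = -8920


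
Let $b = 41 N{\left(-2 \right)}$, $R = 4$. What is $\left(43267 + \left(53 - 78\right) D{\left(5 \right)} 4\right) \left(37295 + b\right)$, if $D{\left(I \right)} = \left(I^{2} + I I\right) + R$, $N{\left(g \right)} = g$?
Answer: $1409144671$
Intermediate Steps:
$D{\left(I \right)} = 4 + 2 I^{2}$ ($D{\left(I \right)} = \left(I^{2} + I I\right) + 4 = \left(I^{2} + I^{2}\right) + 4 = 2 I^{2} + 4 = 4 + 2 I^{2}$)
$b = -82$ ($b = 41 \left(-2\right) = -82$)
$\left(43267 + \left(53 - 78\right) D{\left(5 \right)} 4\right) \left(37295 + b\right) = \left(43267 + \left(53 - 78\right) \left(4 + 2 \cdot 5^{2}\right) 4\right) \left(37295 - 82\right) = \left(43267 - 25 \left(4 + 2 \cdot 25\right) 4\right) 37213 = \left(43267 - 25 \left(4 + 50\right) 4\right) 37213 = \left(43267 - 25 \cdot 54 \cdot 4\right) 37213 = \left(43267 - 5400\right) 37213 = 37867 \cdot 37213 = 1409144671$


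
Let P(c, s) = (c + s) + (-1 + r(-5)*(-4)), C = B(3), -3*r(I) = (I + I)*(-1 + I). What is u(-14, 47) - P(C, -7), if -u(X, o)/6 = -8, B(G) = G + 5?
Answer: -32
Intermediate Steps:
B(G) = 5 + G
u(X, o) = 48 (u(X, o) = -6*(-8) = 48)
r(I) = -2*I*(-1 + I)/3 (r(I) = -(I + I)*(-1 + I)/3 = -2*I*(-1 + I)/3)
C = 8 (C = 5 + 3 = 8)
P(c, s) = 79 + c + s (P(c, s) = (c + s) + (-1 + ((⅔)*(-5)*(1 - 1*(-5)))*(-4)) = (c + s) + (-1 + ((⅔)*(-5)*(1 + 5))*(-4)) = (c + s) + (-1 + ((⅔)*(-5)*6)*(-4)) = (c + s) + (-1 - 20*(-4)) = (c + s) + (-1 + 80) = (c + s) + 79 = 79 + c + s)
u(-14, 47) - P(C, -7) = 48 - (79 + 8 - 7) = 48 - 1*80 = 48 - 80 = -32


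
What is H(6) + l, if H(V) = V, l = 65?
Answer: 71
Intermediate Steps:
H(6) + l = 6 + 65 = 71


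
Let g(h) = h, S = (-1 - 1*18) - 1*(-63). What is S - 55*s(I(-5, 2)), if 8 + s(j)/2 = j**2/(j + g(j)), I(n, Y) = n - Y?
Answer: 1309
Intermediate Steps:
S = 44 (S = (-1 - 18) + 63 = -19 + 63 = 44)
s(j) = -16 + j (s(j) = -16 + 2*(j**2/(j + j)) = -16 + 2*(j**2/((2*j))) = -16 + 2*((1/(2*j))*j**2) = -16 + 2*(j/2) = -16 + j)
S - 55*s(I(-5, 2)) = 44 - 55*(-16 + (-5 - 1*2)) = 44 - 55*(-16 + (-5 - 2)) = 44 - 55*(-16 - 7) = 44 - 55*(-23) = 44 + 1265 = 1309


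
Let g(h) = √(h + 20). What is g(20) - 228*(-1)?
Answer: 228 + 2*√10 ≈ 234.32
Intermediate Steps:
g(h) = √(20 + h)
g(20) - 228*(-1) = √(20 + 20) - 228*(-1) = √40 + 228 = 2*√10 + 228 = 228 + 2*√10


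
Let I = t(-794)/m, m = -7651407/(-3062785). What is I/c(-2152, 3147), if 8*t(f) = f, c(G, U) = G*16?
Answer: 1215925645/1053812983296 ≈ 0.0011538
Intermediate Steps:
m = 7651407/3062785 (m = -7651407*(-1/3062785) = 7651407/3062785 ≈ 2.4982)
c(G, U) = 16*G
t(f) = f/8
I = -1215925645/30605628 (I = ((⅛)*(-794))/(7651407/3062785) = -397/4*3062785/7651407 = -1215925645/30605628 ≈ -39.729)
I/c(-2152, 3147) = -1215925645/(30605628*(16*(-2152))) = -1215925645/30605628/(-34432) = -1215925645/30605628*(-1/34432) = 1215925645/1053812983296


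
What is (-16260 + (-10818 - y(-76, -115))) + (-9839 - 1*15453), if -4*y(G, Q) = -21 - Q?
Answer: -104693/2 ≈ -52347.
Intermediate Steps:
y(G, Q) = 21/4 + Q/4 (y(G, Q) = -(-21 - Q)/4 = 21/4 + Q/4)
(-16260 + (-10818 - y(-76, -115))) + (-9839 - 1*15453) = (-16260 + (-10818 - (21/4 + (1/4)*(-115)))) + (-9839 - 1*15453) = (-16260 + (-10818 - (21/4 - 115/4))) + (-9839 - 15453) = (-16260 + (-10818 - 1*(-47/2))) - 25292 = (-16260 + (-10818 + 47/2)) - 25292 = (-16260 - 21589/2) - 25292 = -54109/2 - 25292 = -104693/2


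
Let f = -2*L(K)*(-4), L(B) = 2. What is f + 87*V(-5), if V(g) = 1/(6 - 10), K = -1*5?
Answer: -23/4 ≈ -5.7500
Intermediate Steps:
K = -5
V(g) = -¼ (V(g) = 1/(-4) = -¼)
f = 16 (f = -2*2*(-4) = -4*(-4) = 16)
f + 87*V(-5) = 16 + 87*(-¼) = 16 - 87/4 = -23/4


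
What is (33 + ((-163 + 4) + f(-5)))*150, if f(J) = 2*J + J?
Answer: -21150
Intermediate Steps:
f(J) = 3*J
(33 + ((-163 + 4) + f(-5)))*150 = (33 + ((-163 + 4) + 3*(-5)))*150 = (33 + (-159 - 15))*150 = (33 - 174)*150 = -141*150 = -21150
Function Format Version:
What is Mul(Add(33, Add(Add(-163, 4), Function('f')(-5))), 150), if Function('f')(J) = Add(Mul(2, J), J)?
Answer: -21150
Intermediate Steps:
Function('f')(J) = Mul(3, J)
Mul(Add(33, Add(Add(-163, 4), Function('f')(-5))), 150) = Mul(Add(33, Add(Add(-163, 4), Mul(3, -5))), 150) = Mul(Add(33, Add(-159, -15)), 150) = Mul(Add(33, -174), 150) = Mul(-141, 150) = -21150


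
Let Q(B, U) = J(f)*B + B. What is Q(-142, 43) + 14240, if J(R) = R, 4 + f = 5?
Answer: 13956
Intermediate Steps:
f = 1 (f = -4 + 5 = 1)
Q(B, U) = 2*B (Q(B, U) = 1*B + B = B + B = 2*B)
Q(-142, 43) + 14240 = 2*(-142) + 14240 = -284 + 14240 = 13956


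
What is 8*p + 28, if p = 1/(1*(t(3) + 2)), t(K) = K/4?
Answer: 340/11 ≈ 30.909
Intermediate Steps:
t(K) = K/4 (t(K) = K*(¼) = K/4)
p = 4/11 (p = 1/(1*((¼)*3 + 2)) = 1/(1*(¾ + 2)) = 1/(1*(11/4)) = 1/(11/4) = 4/11 ≈ 0.36364)
8*p + 28 = 8*(4/11) + 28 = 32/11 + 28 = 340/11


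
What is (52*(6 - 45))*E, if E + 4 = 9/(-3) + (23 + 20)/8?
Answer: 6591/2 ≈ 3295.5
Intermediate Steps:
E = -13/8 (E = -4 + (9/(-3) + (23 + 20)/8) = -4 + (9*(-⅓) + 43*(⅛)) = -4 + (-3 + 43/8) = -4 + 19/8 = -13/8 ≈ -1.6250)
(52*(6 - 45))*E = (52*(6 - 45))*(-13/8) = (52*(-39))*(-13/8) = -2028*(-13/8) = 6591/2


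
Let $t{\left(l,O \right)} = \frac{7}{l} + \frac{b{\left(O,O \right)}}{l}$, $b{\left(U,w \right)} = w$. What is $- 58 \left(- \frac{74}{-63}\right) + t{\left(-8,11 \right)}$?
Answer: $- \frac{17735}{252} \approx -70.377$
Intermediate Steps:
$t{\left(l,O \right)} = \frac{7}{l} + \frac{O}{l}$
$- 58 \left(- \frac{74}{-63}\right) + t{\left(-8,11 \right)} = - 58 \left(- \frac{74}{-63}\right) + \frac{7 + 11}{-8} = - 58 \left(\left(-74\right) \left(- \frac{1}{63}\right)\right) - \frac{9}{4} = \left(-58\right) \frac{74}{63} - \frac{9}{4} = - \frac{4292}{63} - \frac{9}{4} = - \frac{17735}{252}$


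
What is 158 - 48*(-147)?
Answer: 7214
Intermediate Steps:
158 - 48*(-147) = 158 + 7056 = 7214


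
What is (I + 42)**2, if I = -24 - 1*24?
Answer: 36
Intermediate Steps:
I = -48 (I = -24 - 24 = -48)
(I + 42)**2 = (-48 + 42)**2 = (-6)**2 = 36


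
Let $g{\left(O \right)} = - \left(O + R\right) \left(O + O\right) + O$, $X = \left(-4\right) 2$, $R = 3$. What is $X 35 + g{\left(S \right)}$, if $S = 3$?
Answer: $-313$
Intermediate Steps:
$X = -8$
$g{\left(O \right)} = O - 2 O \left(3 + O\right)$ ($g{\left(O \right)} = - \left(O + 3\right) \left(O + O\right) + O = - \left(3 + O\right) 2 O + O = - 2 O \left(3 + O\right) + O = O - 2 O \left(3 + O\right)$)
$X 35 + g{\left(S \right)} = \left(-8\right) 35 - 3 \left(5 + 2 \cdot 3\right) = -280 - 3 \left(5 + 6\right) = -280 - 3 \cdot 11 = -280 - 33 = -313$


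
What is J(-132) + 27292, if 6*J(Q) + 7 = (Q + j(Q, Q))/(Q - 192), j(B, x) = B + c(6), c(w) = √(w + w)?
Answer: 4421137/162 - √3/972 ≈ 27291.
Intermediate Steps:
c(w) = √2*√w (c(w) = √(2*w) = √2*√w)
j(B, x) = B + 2*√3 (j(B, x) = B + √2*√6 = B + 2*√3)
J(Q) = -7/6 + (2*Q + 2*√3)/(6*(-192 + Q)) (J(Q) = -7/6 + ((Q + (Q + 2*√3))/(Q - 192))/6 = -7/6 + ((2*Q + 2*√3)/(-192 + Q))/6 = -7/6 + (2*Q + 2*√3)/(6*(-192 + Q)))
J(-132) + 27292 = (1344 - 5*(-132) + 2*√3)/(6*(-192 - 132)) + 27292 = (⅙)*(1344 + 660 + 2*√3)/(-324) + 27292 = (⅙)*(-1/324)*(2004 + 2*√3) + 27292 = (-167/162 - √3/972) + 27292 = 4421137/162 - √3/972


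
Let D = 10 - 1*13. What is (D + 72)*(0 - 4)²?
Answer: 1104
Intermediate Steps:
D = -3 (D = 10 - 13 = -3)
(D + 72)*(0 - 4)² = (-3 + 72)*(0 - 4)² = 69*(-4)² = 69*16 = 1104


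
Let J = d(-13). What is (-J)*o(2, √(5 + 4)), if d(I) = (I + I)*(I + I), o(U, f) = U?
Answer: -1352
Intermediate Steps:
d(I) = 4*I² (d(I) = (2*I)*(2*I) = 4*I²)
J = 676 (J = 4*(-13)² = 4*169 = 676)
(-J)*o(2, √(5 + 4)) = -1*676*2 = -676*2 = -1352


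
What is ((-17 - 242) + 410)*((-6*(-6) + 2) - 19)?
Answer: 2869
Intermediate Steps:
((-17 - 242) + 410)*((-6*(-6) + 2) - 19) = (-259 + 410)*((36 + 2) - 19) = 151*(38 - 19) = 151*19 = 2869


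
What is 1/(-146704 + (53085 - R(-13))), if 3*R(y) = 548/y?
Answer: -39/3650593 ≈ -1.0683e-5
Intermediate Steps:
R(y) = 548/(3*y) (R(y) = (548/y)/3 = 548/(3*y))
1/(-146704 + (53085 - R(-13))) = 1/(-146704 + (53085 - 548/(3*(-13)))) = 1/(-146704 + (53085 - 548*(-1)/(3*13))) = 1/(-146704 + (53085 - 1*(-548/39))) = 1/(-146704 + (53085 + 548/39)) = 1/(-146704 + 2070863/39) = 1/(-3650593/39) = -39/3650593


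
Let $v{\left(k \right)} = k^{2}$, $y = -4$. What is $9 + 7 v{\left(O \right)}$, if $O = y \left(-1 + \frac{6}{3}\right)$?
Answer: $121$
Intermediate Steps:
$O = -4$ ($O = - 4 \left(-1 + \frac{6}{3}\right) = - 4 \left(-1 + 6 \cdot \frac{1}{3}\right) = - 4 \left(-1 + 2\right) = \left(-4\right) 1 = -4$)
$9 + 7 v{\left(O \right)} = 9 + 7 \left(-4\right)^{2} = 9 + 7 \cdot 16 = 9 + 112 = 121$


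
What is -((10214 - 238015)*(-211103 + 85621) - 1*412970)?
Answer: -28584512112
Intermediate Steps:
-((10214 - 238015)*(-211103 + 85621) - 1*412970) = -(-227801*(-125482) - 412970) = -(28584925082 - 412970) = -1*28584512112 = -28584512112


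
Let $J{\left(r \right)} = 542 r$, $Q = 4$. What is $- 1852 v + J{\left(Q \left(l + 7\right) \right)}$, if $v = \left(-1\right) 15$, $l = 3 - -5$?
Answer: $60300$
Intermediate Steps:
$l = 8$ ($l = 3 + 5 = 8$)
$v = -15$
$- 1852 v + J{\left(Q \left(l + 7\right) \right)} = \left(-1852\right) \left(-15\right) + 542 \cdot 4 \left(8 + 7\right) = 27780 + 542 \cdot 4 \cdot 15 = 27780 + 542 \cdot 60 = 27780 + 32520 = 60300$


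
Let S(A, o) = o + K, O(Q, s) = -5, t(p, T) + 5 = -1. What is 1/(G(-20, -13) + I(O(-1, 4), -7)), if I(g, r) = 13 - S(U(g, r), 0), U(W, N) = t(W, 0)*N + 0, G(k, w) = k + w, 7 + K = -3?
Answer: -1/10 ≈ -0.10000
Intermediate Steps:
K = -10 (K = -7 - 3 = -10)
t(p, T) = -6 (t(p, T) = -5 - 1 = -6)
U(W, N) = -6*N (U(W, N) = -6*N + 0 = -6*N)
S(A, o) = -10 + o (S(A, o) = o - 10 = -10 + o)
I(g, r) = 23 (I(g, r) = 13 - (-10 + 0) = 13 - 1*(-10) = 13 + 10 = 23)
1/(G(-20, -13) + I(O(-1, 4), -7)) = 1/((-20 - 13) + 23) = 1/(-33 + 23) = 1/(-10) = -1/10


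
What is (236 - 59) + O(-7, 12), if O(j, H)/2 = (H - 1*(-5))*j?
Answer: -61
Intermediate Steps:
O(j, H) = 2*j*(5 + H) (O(j, H) = 2*((H - 1*(-5))*j) = 2*((H + 5)*j) = 2*((5 + H)*j) = 2*(j*(5 + H)) = 2*j*(5 + H))
(236 - 59) + O(-7, 12) = (236 - 59) + 2*(-7)*(5 + 12) = 177 + 2*(-7)*17 = 177 - 238 = -61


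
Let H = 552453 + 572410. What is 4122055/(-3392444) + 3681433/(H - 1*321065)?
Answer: 86563733277/25724902852 ≈ 3.3650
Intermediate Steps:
H = 1124863
4122055/(-3392444) + 3681433/(H - 1*321065) = 4122055/(-3392444) + 3681433/(1124863 - 1*321065) = 4122055*(-1/3392444) + 3681433/(1124863 - 321065) = -4122055/3392444 + 3681433/803798 = -4122055/3392444 + 3681433*(1/803798) = -4122055/3392444 + 69461/15166 = 86563733277/25724902852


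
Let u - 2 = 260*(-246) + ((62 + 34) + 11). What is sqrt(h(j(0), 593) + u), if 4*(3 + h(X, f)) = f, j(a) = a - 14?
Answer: 29*I*sqrt(303)/2 ≈ 252.4*I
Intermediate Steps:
j(a) = -14 + a
h(X, f) = -3 + f/4
u = -63851 (u = 2 + (260*(-246) + ((62 + 34) + 11)) = 2 + (-63960 + (96 + 11)) = 2 + (-63960 + 107) = 2 - 63853 = -63851)
sqrt(h(j(0), 593) + u) = sqrt((-3 + (1/4)*593) - 63851) = sqrt((-3 + 593/4) - 63851) = sqrt(581/4 - 63851) = sqrt(-254823/4) = 29*I*sqrt(303)/2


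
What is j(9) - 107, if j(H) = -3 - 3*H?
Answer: -137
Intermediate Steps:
j(9) - 107 = (-3 - 3*9) - 107 = (-3 - 27) - 107 = -30 - 107 = -137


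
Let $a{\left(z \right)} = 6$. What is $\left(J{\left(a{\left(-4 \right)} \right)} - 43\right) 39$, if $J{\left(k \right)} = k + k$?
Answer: $-1209$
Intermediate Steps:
$J{\left(k \right)} = 2 k$
$\left(J{\left(a{\left(-4 \right)} \right)} - 43\right) 39 = \left(2 \cdot 6 - 43\right) 39 = \left(12 - 43\right) 39 = \left(-31\right) 39 = -1209$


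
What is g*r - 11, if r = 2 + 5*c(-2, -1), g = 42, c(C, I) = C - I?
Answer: -137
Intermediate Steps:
r = -3 (r = 2 + 5*(-2 - 1*(-1)) = 2 + 5*(-2 + 1) = 2 + 5*(-1) = 2 - 5 = -3)
g*r - 11 = 42*(-3) - 11 = -126 - 11 = -137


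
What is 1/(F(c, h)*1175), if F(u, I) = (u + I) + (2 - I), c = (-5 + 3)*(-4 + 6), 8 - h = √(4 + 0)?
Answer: -1/2350 ≈ -0.00042553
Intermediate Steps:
h = 6 (h = 8 - √(4 + 0) = 8 - √4 = 8 - 1*2 = 8 - 2 = 6)
c = -4 (c = -2*2 = -4)
F(u, I) = 2 + u (F(u, I) = (I + u) + (2 - I) = 2 + u)
1/(F(c, h)*1175) = 1/((2 - 4)*1175) = 1/(-2*1175) = 1/(-2350) = -1/2350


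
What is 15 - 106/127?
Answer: 1799/127 ≈ 14.165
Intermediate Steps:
15 - 106/127 = 1799/127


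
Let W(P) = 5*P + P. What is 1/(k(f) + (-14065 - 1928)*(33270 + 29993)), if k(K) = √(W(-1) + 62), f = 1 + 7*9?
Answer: -1011765159/1023668736966295225 - 2*√14/1023668736966295225 ≈ -9.8837e-10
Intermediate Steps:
W(P) = 6*P
f = 64 (f = 1 + 63 = 64)
k(K) = 2*√14 (k(K) = √(6*(-1) + 62) = √(-6 + 62) = √56 = 2*√14)
1/(k(f) + (-14065 - 1928)*(33270 + 29993)) = 1/(2*√14 + (-14065 - 1928)*(33270 + 29993)) = 1/(2*√14 - 15993*63263) = 1/(2*√14 - 1011765159) = 1/(-1011765159 + 2*√14)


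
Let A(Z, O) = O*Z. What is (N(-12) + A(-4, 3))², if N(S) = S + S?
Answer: 1296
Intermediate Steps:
N(S) = 2*S
(N(-12) + A(-4, 3))² = (2*(-12) + 3*(-4))² = (-24 - 12)² = (-36)² = 1296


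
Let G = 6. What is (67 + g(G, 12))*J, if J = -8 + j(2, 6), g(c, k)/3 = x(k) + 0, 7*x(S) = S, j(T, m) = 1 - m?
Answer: -6565/7 ≈ -937.86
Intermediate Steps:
x(S) = S/7
g(c, k) = 3*k/7 (g(c, k) = 3*(k/7 + 0) = 3*(k/7) = 3*k/7)
J = -13 (J = -8 + (1 - 1*6) = -8 + (1 - 6) = -8 - 5 = -13)
(67 + g(G, 12))*J = (67 + (3/7)*12)*(-13) = (67 + 36/7)*(-13) = (505/7)*(-13) = -6565/7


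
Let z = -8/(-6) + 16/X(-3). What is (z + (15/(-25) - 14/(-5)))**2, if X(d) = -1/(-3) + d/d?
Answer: 54289/225 ≈ 241.28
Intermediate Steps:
X(d) = 4/3 (X(d) = -1*(-1/3) + 1 = 1/3 + 1 = 4/3)
z = 40/3 (z = -8/(-6) + 16/(4/3) = -8*(-1/6) + 16*(3/4) = 4/3 + 12 = 40/3 ≈ 13.333)
(z + (15/(-25) - 14/(-5)))**2 = (40/3 + (15/(-25) - 14/(-5)))**2 = (40/3 + (15*(-1/25) - 14*(-1/5)))**2 = (40/3 + (-3/5 + 14/5))**2 = (40/3 + 11/5)**2 = (233/15)**2 = 54289/225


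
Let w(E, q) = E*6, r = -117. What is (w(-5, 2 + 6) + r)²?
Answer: 21609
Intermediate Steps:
w(E, q) = 6*E
(w(-5, 2 + 6) + r)² = (6*(-5) - 117)² = (-30 - 117)² = (-147)² = 21609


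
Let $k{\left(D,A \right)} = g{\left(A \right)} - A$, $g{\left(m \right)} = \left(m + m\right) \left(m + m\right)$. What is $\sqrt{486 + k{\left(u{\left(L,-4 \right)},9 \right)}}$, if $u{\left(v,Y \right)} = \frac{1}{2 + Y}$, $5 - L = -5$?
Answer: $3 \sqrt{89} \approx 28.302$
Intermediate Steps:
$L = 10$ ($L = 5 - -5 = 5 + 5 = 10$)
$g{\left(m \right)} = 4 m^{2}$ ($g{\left(m \right)} = 2 m 2 m = 4 m^{2}$)
$k{\left(D,A \right)} = - A + 4 A^{2}$ ($k{\left(D,A \right)} = 4 A^{2} - A = - A + 4 A^{2}$)
$\sqrt{486 + k{\left(u{\left(L,-4 \right)},9 \right)}} = \sqrt{486 + 9 \left(-1 + 4 \cdot 9\right)} = \sqrt{486 + 9 \left(-1 + 36\right)} = \sqrt{486 + 9 \cdot 35} = \sqrt{486 + 315} = \sqrt{801} = 3 \sqrt{89}$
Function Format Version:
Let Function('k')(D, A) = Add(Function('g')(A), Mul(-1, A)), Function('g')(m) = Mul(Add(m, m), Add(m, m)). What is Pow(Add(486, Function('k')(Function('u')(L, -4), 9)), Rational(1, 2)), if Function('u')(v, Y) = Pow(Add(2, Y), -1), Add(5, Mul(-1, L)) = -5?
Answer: Mul(3, Pow(89, Rational(1, 2))) ≈ 28.302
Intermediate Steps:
L = 10 (L = Add(5, Mul(-1, -5)) = Add(5, 5) = 10)
Function('g')(m) = Mul(4, Pow(m, 2)) (Function('g')(m) = Mul(Mul(2, m), Mul(2, m)) = Mul(4, Pow(m, 2)))
Function('k')(D, A) = Add(Mul(-1, A), Mul(4, Pow(A, 2))) (Function('k')(D, A) = Add(Mul(4, Pow(A, 2)), Mul(-1, A)) = Add(Mul(-1, A), Mul(4, Pow(A, 2))))
Pow(Add(486, Function('k')(Function('u')(L, -4), 9)), Rational(1, 2)) = Pow(Add(486, Mul(9, Add(-1, Mul(4, 9)))), Rational(1, 2)) = Pow(Add(486, Mul(9, Add(-1, 36))), Rational(1, 2)) = Pow(Add(486, Mul(9, 35)), Rational(1, 2)) = Pow(Add(486, 315), Rational(1, 2)) = Pow(801, Rational(1, 2)) = Mul(3, Pow(89, Rational(1, 2)))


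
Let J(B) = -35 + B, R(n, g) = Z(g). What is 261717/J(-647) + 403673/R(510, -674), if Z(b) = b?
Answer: -112925561/114917 ≈ -982.67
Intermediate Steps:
R(n, g) = g
261717/J(-647) + 403673/R(510, -674) = 261717/(-35 - 647) + 403673/(-674) = 261717/(-682) + 403673*(-1/674) = 261717*(-1/682) - 403673/674 = -261717/682 - 403673/674 = -112925561/114917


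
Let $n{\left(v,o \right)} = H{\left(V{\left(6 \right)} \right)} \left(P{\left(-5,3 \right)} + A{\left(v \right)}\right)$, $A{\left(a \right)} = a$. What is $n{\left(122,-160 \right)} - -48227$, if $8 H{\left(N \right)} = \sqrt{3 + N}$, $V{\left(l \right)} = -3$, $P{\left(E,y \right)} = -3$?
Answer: $48227$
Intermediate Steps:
$H{\left(N \right)} = \frac{\sqrt{3 + N}}{8}$
$n{\left(v,o \right)} = 0$ ($n{\left(v,o \right)} = \frac{\sqrt{3 - 3}}{8} \left(-3 + v\right) = \frac{\sqrt{0}}{8} \left(-3 + v\right) = \frac{1}{8} \cdot 0 \left(-3 + v\right) = 0 \left(-3 + v\right) = 0$)
$n{\left(122,-160 \right)} - -48227 = 0 - -48227 = 0 + 48227 = 48227$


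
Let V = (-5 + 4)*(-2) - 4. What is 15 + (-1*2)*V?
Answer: 19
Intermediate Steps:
V = -2 (V = -1*(-2) - 4 = 2 - 4 = -2)
15 + (-1*2)*V = 15 - 1*2*(-2) = 15 - 2*(-2) = 15 + 4 = 19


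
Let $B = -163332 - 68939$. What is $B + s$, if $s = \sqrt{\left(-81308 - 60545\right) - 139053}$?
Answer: $-232271 + i \sqrt{280906} \approx -2.3227 \cdot 10^{5} + 530.01 i$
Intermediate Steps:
$B = -232271$ ($B = -163332 - 68939 = -232271$)
$s = i \sqrt{280906}$ ($s = \sqrt{\left(-81308 - 60545\right) - 139053} = \sqrt{-141853 - 139053} = \sqrt{-280906} = i \sqrt{280906} \approx 530.01 i$)
$B + s = -232271 + i \sqrt{280906}$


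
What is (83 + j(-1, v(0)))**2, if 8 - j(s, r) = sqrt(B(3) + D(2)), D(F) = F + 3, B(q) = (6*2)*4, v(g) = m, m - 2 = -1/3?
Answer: (91 - sqrt(53))**2 ≈ 7009.0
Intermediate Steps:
m = 5/3 (m = 2 - 1/3 = 5/3 ≈ 1.6667)
v(g) = 5/3
B(q) = 48 (B(q) = 12*4 = 48)
D(F) = 3 + F
j(s, r) = 8 - sqrt(53) (j(s, r) = 8 - sqrt(48 + (3 + 2)) = 8 - sqrt(48 + 5) = 8 - sqrt(53))
(83 + j(-1, v(0)))**2 = (83 + (8 - sqrt(53)))**2 = (91 - sqrt(53))**2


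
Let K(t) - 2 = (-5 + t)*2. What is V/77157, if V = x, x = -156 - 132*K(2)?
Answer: 124/25719 ≈ 0.0048213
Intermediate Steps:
K(t) = -8 + 2*t (K(t) = 2 + (-5 + t)*2 = 2 + (-10 + 2*t) = -8 + 2*t)
x = 372 (x = -156 - 132*(-8 + 2*2) = -156 - 132*(-8 + 4) = -156 - 132*(-4) = -156 + 528 = 372)
V = 372
V/77157 = 372/77157 = 372*(1/77157) = 124/25719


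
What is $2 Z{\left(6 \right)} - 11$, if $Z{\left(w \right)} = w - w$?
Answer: $-11$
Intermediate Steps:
$Z{\left(w \right)} = 0$
$2 Z{\left(6 \right)} - 11 = 2 \cdot 0 - 11 = 0 - 11 = -11$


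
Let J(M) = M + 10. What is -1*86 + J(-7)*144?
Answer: 346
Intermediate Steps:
J(M) = 10 + M
-1*86 + J(-7)*144 = -1*86 + (10 - 7)*144 = -86 + 3*144 = -86 + 432 = 346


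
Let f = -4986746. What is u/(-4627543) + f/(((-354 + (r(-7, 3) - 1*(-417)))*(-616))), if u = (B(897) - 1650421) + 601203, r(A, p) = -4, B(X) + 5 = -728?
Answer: 11557270482111/84091711396 ≈ 137.44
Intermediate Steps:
B(X) = -733 (B(X) = -5 - 728 = -733)
u = -1049951 (u = (-733 - 1650421) + 601203 = -1651154 + 601203 = -1049951)
u/(-4627543) + f/(((-354 + (r(-7, 3) - 1*(-417)))*(-616))) = -1049951/(-4627543) - 4986746*(-1/(616*(-354 + (-4 - 1*(-417))))) = -1049951*(-1/4627543) - 4986746*(-1/(616*(-354 + (-4 + 417)))) = 1049951/4627543 - 4986746*(-1/(616*(-354 + 413))) = 1049951/4627543 - 4986746/(59*(-616)) = 1049951/4627543 - 4986746/(-36344) = 1049951/4627543 - 4986746*(-1/36344) = 1049951/4627543 + 2493373/18172 = 11557270482111/84091711396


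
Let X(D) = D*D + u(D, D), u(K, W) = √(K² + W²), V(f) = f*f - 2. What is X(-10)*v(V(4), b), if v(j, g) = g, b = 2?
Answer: 200 + 20*√2 ≈ 228.28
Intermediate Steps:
V(f) = -2 + f² (V(f) = f² - 2 = -2 + f²)
X(D) = D² + √2*√(D²) (X(D) = D*D + √(D² + D²) = D² + √(2*D²) = D² + √2*√(D²))
X(-10)*v(V(4), b) = ((-10)² + √2*√((-10)²))*2 = (100 + √2*√100)*2 = (100 + √2*10)*2 = (100 + 10*√2)*2 = 200 + 20*√2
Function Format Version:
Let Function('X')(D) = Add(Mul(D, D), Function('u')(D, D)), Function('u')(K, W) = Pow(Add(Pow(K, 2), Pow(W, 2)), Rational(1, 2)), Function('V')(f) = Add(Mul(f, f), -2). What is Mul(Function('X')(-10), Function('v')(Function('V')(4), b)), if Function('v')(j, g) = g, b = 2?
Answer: Add(200, Mul(20, Pow(2, Rational(1, 2)))) ≈ 228.28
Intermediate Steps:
Function('V')(f) = Add(-2, Pow(f, 2)) (Function('V')(f) = Add(Pow(f, 2), -2) = Add(-2, Pow(f, 2)))
Function('X')(D) = Add(Pow(D, 2), Mul(Pow(2, Rational(1, 2)), Pow(Pow(D, 2), Rational(1, 2)))) (Function('X')(D) = Add(Mul(D, D), Pow(Add(Pow(D, 2), Pow(D, 2)), Rational(1, 2))) = Add(Pow(D, 2), Pow(Mul(2, Pow(D, 2)), Rational(1, 2))) = Add(Pow(D, 2), Mul(Pow(2, Rational(1, 2)), Pow(Pow(D, 2), Rational(1, 2)))))
Mul(Function('X')(-10), Function('v')(Function('V')(4), b)) = Mul(Add(Pow(-10, 2), Mul(Pow(2, Rational(1, 2)), Pow(Pow(-10, 2), Rational(1, 2)))), 2) = Mul(Add(100, Mul(Pow(2, Rational(1, 2)), Pow(100, Rational(1, 2)))), 2) = Mul(Add(100, Mul(Pow(2, Rational(1, 2)), 10)), 2) = Mul(Add(100, Mul(10, Pow(2, Rational(1, 2)))), 2) = Add(200, Mul(20, Pow(2, Rational(1, 2))))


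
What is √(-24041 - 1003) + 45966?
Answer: 45966 + 2*I*√6261 ≈ 45966.0 + 158.25*I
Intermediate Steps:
√(-24041 - 1003) + 45966 = √(-25044) + 45966 = 2*I*√6261 + 45966 = 45966 + 2*I*√6261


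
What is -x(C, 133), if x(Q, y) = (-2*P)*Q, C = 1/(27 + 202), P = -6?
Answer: -12/229 ≈ -0.052402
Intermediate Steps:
C = 1/229 ≈ 0.0043668
x(Q, y) = 12*Q (x(Q, y) = (-2*(-6))*Q = 12*Q)
-x(C, 133) = -12/229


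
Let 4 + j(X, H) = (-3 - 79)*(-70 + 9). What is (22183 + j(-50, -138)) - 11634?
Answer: 15547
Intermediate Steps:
j(X, H) = 4998 (j(X, H) = -4 + (-3 - 79)*(-70 + 9) = -4 - 82*(-61) = -4 + 5002 = 4998)
(22183 + j(-50, -138)) - 11634 = (22183 + 4998) - 11634 = 27181 - 11634 = 15547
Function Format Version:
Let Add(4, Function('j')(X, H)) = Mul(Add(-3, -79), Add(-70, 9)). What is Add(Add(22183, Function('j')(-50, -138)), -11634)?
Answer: 15547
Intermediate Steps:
Function('j')(X, H) = 4998 (Function('j')(X, H) = Add(-4, Mul(Add(-3, -79), Add(-70, 9))) = Add(-4, Mul(-82, -61)) = Add(-4, 5002) = 4998)
Add(Add(22183, Function('j')(-50, -138)), -11634) = Add(Add(22183, 4998), -11634) = Add(27181, -11634) = 15547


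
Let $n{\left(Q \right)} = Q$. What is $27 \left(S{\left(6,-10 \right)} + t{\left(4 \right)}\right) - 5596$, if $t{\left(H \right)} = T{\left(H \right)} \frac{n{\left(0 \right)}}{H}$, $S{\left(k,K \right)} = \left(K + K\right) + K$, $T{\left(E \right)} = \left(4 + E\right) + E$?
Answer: $-6406$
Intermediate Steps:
$T{\left(E \right)} = 4 + 2 E$
$S{\left(k,K \right)} = 3 K$ ($S{\left(k,K \right)} = 2 K + K = 3 K$)
$t{\left(H \right)} = 0$ ($t{\left(H \right)} = \left(4 + 2 H\right) \frac{0}{H} = \left(4 + 2 H\right) 0 = 0$)
$27 \left(S{\left(6,-10 \right)} + t{\left(4 \right)}\right) - 5596 = 27 \left(3 \left(-10\right) + 0\right) - 5596 = 27 \left(-30 + 0\right) - 5596 = 27 \left(-30\right) - 5596 = -810 - 5596 = -6406$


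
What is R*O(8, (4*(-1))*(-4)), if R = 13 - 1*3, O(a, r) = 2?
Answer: 20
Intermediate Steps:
R = 10 (R = 13 - 3 = 10)
R*O(8, (4*(-1))*(-4)) = 10*2 = 20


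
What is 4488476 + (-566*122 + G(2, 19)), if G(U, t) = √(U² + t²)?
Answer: 4419424 + √365 ≈ 4.4194e+6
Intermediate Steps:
4488476 + (-566*122 + G(2, 19)) = 4488476 + (-566*122 + √(2² + 19²)) = 4488476 + (-69052 + √(4 + 361)) = 4488476 + (-69052 + √365) = 4419424 + √365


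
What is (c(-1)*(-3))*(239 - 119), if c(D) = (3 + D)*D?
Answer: 720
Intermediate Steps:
c(D) = D*(3 + D)
(c(-1)*(-3))*(239 - 119) = (-(3 - 1)*(-3))*(239 - 119) = (-1*2*(-3))*120 = -2*(-3)*120 = 6*120 = 720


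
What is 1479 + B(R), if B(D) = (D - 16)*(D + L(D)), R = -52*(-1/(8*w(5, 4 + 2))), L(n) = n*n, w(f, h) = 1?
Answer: 8127/8 ≈ 1015.9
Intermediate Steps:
L(n) = n**2
R = 13/2 (R = -52/((2*1)*(-4)) = -52/(2*(-4)) = -52/(-8) = -52*(-1/8) = 13/2 ≈ 6.5000)
B(D) = (-16 + D)*(D + D**2) (B(D) = (D - 16)*(D + D**2) = (-16 + D)*(D + D**2))
1479 + B(R) = 1479 + 13*(-16 + (13/2)**2 - 15*13/2)/2 = 1479 + 13*(-16 + 169/4 - 195/2)/2 = 1479 + (13/2)*(-285/4) = 1479 - 3705/8 = 8127/8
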